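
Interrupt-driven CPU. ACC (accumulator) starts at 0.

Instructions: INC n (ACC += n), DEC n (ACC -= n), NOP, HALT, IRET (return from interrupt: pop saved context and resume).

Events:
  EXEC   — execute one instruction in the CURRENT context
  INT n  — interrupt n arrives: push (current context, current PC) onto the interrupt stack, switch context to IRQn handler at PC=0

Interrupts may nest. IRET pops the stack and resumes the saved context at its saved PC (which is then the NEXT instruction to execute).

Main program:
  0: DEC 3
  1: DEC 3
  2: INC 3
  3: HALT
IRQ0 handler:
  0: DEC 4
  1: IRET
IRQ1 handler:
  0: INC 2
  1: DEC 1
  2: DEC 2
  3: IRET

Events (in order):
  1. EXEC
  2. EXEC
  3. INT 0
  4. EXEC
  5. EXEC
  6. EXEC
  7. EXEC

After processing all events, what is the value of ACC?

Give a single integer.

Event 1 (EXEC): [MAIN] PC=0: DEC 3 -> ACC=-3
Event 2 (EXEC): [MAIN] PC=1: DEC 3 -> ACC=-6
Event 3 (INT 0): INT 0 arrives: push (MAIN, PC=2), enter IRQ0 at PC=0 (depth now 1)
Event 4 (EXEC): [IRQ0] PC=0: DEC 4 -> ACC=-10
Event 5 (EXEC): [IRQ0] PC=1: IRET -> resume MAIN at PC=2 (depth now 0)
Event 6 (EXEC): [MAIN] PC=2: INC 3 -> ACC=-7
Event 7 (EXEC): [MAIN] PC=3: HALT

Answer: -7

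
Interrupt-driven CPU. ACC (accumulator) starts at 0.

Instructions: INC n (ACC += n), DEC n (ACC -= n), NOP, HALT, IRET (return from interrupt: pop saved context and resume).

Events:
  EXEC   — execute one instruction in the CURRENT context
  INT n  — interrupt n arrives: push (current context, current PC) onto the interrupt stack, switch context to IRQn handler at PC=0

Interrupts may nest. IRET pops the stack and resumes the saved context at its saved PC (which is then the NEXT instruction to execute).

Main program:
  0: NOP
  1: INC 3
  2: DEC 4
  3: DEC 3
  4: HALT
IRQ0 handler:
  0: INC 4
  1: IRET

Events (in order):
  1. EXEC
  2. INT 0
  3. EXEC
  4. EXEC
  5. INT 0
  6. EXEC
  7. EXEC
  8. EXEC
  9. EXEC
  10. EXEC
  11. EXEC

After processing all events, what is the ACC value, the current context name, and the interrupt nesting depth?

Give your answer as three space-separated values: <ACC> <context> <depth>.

Answer: 4 MAIN 0

Derivation:
Event 1 (EXEC): [MAIN] PC=0: NOP
Event 2 (INT 0): INT 0 arrives: push (MAIN, PC=1), enter IRQ0 at PC=0 (depth now 1)
Event 3 (EXEC): [IRQ0] PC=0: INC 4 -> ACC=4
Event 4 (EXEC): [IRQ0] PC=1: IRET -> resume MAIN at PC=1 (depth now 0)
Event 5 (INT 0): INT 0 arrives: push (MAIN, PC=1), enter IRQ0 at PC=0 (depth now 1)
Event 6 (EXEC): [IRQ0] PC=0: INC 4 -> ACC=8
Event 7 (EXEC): [IRQ0] PC=1: IRET -> resume MAIN at PC=1 (depth now 0)
Event 8 (EXEC): [MAIN] PC=1: INC 3 -> ACC=11
Event 9 (EXEC): [MAIN] PC=2: DEC 4 -> ACC=7
Event 10 (EXEC): [MAIN] PC=3: DEC 3 -> ACC=4
Event 11 (EXEC): [MAIN] PC=4: HALT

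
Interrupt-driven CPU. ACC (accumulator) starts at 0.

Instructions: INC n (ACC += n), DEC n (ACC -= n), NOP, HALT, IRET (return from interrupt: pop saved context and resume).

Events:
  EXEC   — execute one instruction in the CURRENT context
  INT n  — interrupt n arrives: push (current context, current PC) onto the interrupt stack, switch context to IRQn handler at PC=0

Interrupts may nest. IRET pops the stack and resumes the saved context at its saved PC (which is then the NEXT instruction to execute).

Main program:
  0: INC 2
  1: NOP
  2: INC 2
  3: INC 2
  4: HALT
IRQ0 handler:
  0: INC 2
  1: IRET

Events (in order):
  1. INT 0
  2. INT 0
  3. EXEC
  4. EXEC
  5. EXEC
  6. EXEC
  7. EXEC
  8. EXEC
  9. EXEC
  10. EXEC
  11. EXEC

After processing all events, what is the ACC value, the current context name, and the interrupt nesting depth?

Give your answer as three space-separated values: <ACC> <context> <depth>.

Answer: 10 MAIN 0

Derivation:
Event 1 (INT 0): INT 0 arrives: push (MAIN, PC=0), enter IRQ0 at PC=0 (depth now 1)
Event 2 (INT 0): INT 0 arrives: push (IRQ0, PC=0), enter IRQ0 at PC=0 (depth now 2)
Event 3 (EXEC): [IRQ0] PC=0: INC 2 -> ACC=2
Event 4 (EXEC): [IRQ0] PC=1: IRET -> resume IRQ0 at PC=0 (depth now 1)
Event 5 (EXEC): [IRQ0] PC=0: INC 2 -> ACC=4
Event 6 (EXEC): [IRQ0] PC=1: IRET -> resume MAIN at PC=0 (depth now 0)
Event 7 (EXEC): [MAIN] PC=0: INC 2 -> ACC=6
Event 8 (EXEC): [MAIN] PC=1: NOP
Event 9 (EXEC): [MAIN] PC=2: INC 2 -> ACC=8
Event 10 (EXEC): [MAIN] PC=3: INC 2 -> ACC=10
Event 11 (EXEC): [MAIN] PC=4: HALT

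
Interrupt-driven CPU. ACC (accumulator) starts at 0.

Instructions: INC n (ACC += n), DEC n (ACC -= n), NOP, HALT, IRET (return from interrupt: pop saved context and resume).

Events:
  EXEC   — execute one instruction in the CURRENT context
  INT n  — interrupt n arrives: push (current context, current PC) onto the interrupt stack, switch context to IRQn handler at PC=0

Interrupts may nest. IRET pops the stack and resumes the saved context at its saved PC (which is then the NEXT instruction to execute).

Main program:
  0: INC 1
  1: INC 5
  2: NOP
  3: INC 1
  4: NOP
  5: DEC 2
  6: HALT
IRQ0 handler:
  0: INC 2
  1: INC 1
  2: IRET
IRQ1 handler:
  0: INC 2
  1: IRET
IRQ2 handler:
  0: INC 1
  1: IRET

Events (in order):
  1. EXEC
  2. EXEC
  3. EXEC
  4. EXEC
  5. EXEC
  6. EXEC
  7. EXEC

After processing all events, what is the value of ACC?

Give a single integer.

Event 1 (EXEC): [MAIN] PC=0: INC 1 -> ACC=1
Event 2 (EXEC): [MAIN] PC=1: INC 5 -> ACC=6
Event 3 (EXEC): [MAIN] PC=2: NOP
Event 4 (EXEC): [MAIN] PC=3: INC 1 -> ACC=7
Event 5 (EXEC): [MAIN] PC=4: NOP
Event 6 (EXEC): [MAIN] PC=5: DEC 2 -> ACC=5
Event 7 (EXEC): [MAIN] PC=6: HALT

Answer: 5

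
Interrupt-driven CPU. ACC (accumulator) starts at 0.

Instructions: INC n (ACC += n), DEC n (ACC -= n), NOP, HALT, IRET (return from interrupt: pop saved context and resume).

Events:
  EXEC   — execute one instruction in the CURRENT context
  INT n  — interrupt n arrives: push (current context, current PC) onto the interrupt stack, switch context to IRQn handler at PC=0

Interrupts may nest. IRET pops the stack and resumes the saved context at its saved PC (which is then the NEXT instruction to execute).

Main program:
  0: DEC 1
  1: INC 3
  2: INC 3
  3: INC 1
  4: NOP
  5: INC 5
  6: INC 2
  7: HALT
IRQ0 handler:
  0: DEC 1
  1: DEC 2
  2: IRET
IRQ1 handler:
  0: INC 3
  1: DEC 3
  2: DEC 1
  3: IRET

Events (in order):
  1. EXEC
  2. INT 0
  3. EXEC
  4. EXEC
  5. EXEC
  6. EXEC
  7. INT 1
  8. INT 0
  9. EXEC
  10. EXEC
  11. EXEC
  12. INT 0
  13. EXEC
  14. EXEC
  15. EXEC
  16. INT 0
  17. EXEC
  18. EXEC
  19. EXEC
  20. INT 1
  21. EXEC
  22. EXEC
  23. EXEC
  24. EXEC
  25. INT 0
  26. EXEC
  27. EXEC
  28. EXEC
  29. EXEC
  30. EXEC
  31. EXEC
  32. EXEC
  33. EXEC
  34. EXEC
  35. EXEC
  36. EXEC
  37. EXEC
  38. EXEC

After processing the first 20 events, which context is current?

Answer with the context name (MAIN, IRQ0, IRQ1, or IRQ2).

Event 1 (EXEC): [MAIN] PC=0: DEC 1 -> ACC=-1
Event 2 (INT 0): INT 0 arrives: push (MAIN, PC=1), enter IRQ0 at PC=0 (depth now 1)
Event 3 (EXEC): [IRQ0] PC=0: DEC 1 -> ACC=-2
Event 4 (EXEC): [IRQ0] PC=1: DEC 2 -> ACC=-4
Event 5 (EXEC): [IRQ0] PC=2: IRET -> resume MAIN at PC=1 (depth now 0)
Event 6 (EXEC): [MAIN] PC=1: INC 3 -> ACC=-1
Event 7 (INT 1): INT 1 arrives: push (MAIN, PC=2), enter IRQ1 at PC=0 (depth now 1)
Event 8 (INT 0): INT 0 arrives: push (IRQ1, PC=0), enter IRQ0 at PC=0 (depth now 2)
Event 9 (EXEC): [IRQ0] PC=0: DEC 1 -> ACC=-2
Event 10 (EXEC): [IRQ0] PC=1: DEC 2 -> ACC=-4
Event 11 (EXEC): [IRQ0] PC=2: IRET -> resume IRQ1 at PC=0 (depth now 1)
Event 12 (INT 0): INT 0 arrives: push (IRQ1, PC=0), enter IRQ0 at PC=0 (depth now 2)
Event 13 (EXEC): [IRQ0] PC=0: DEC 1 -> ACC=-5
Event 14 (EXEC): [IRQ0] PC=1: DEC 2 -> ACC=-7
Event 15 (EXEC): [IRQ0] PC=2: IRET -> resume IRQ1 at PC=0 (depth now 1)
Event 16 (INT 0): INT 0 arrives: push (IRQ1, PC=0), enter IRQ0 at PC=0 (depth now 2)
Event 17 (EXEC): [IRQ0] PC=0: DEC 1 -> ACC=-8
Event 18 (EXEC): [IRQ0] PC=1: DEC 2 -> ACC=-10
Event 19 (EXEC): [IRQ0] PC=2: IRET -> resume IRQ1 at PC=0 (depth now 1)
Event 20 (INT 1): INT 1 arrives: push (IRQ1, PC=0), enter IRQ1 at PC=0 (depth now 2)

Answer: IRQ1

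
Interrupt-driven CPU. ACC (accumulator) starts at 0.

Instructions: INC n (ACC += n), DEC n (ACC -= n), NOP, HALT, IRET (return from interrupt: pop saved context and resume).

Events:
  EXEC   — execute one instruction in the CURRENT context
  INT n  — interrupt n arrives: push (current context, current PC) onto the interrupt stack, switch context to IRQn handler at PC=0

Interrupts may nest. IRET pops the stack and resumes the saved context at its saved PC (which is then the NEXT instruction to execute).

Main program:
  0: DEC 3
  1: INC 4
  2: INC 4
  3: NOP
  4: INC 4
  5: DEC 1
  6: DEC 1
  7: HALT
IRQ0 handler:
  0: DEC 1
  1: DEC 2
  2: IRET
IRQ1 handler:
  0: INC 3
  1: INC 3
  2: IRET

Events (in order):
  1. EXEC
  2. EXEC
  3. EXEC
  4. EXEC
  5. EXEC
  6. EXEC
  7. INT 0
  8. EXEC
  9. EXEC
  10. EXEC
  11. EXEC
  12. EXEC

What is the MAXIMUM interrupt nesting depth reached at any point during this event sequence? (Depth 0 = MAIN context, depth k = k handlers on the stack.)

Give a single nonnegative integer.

Answer: 1

Derivation:
Event 1 (EXEC): [MAIN] PC=0: DEC 3 -> ACC=-3 [depth=0]
Event 2 (EXEC): [MAIN] PC=1: INC 4 -> ACC=1 [depth=0]
Event 3 (EXEC): [MAIN] PC=2: INC 4 -> ACC=5 [depth=0]
Event 4 (EXEC): [MAIN] PC=3: NOP [depth=0]
Event 5 (EXEC): [MAIN] PC=4: INC 4 -> ACC=9 [depth=0]
Event 6 (EXEC): [MAIN] PC=5: DEC 1 -> ACC=8 [depth=0]
Event 7 (INT 0): INT 0 arrives: push (MAIN, PC=6), enter IRQ0 at PC=0 (depth now 1) [depth=1]
Event 8 (EXEC): [IRQ0] PC=0: DEC 1 -> ACC=7 [depth=1]
Event 9 (EXEC): [IRQ0] PC=1: DEC 2 -> ACC=5 [depth=1]
Event 10 (EXEC): [IRQ0] PC=2: IRET -> resume MAIN at PC=6 (depth now 0) [depth=0]
Event 11 (EXEC): [MAIN] PC=6: DEC 1 -> ACC=4 [depth=0]
Event 12 (EXEC): [MAIN] PC=7: HALT [depth=0]
Max depth observed: 1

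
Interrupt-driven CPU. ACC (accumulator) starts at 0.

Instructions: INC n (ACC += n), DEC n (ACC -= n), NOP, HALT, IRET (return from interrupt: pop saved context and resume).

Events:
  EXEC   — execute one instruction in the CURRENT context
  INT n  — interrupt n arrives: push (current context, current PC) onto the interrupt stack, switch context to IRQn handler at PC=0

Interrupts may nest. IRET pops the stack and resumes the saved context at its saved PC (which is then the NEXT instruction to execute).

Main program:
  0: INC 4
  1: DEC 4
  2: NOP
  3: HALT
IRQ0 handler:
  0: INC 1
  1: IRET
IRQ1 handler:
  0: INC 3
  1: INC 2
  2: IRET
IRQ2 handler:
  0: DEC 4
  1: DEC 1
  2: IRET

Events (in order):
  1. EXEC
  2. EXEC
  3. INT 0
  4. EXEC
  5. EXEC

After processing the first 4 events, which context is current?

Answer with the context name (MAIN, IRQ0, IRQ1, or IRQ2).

Event 1 (EXEC): [MAIN] PC=0: INC 4 -> ACC=4
Event 2 (EXEC): [MAIN] PC=1: DEC 4 -> ACC=0
Event 3 (INT 0): INT 0 arrives: push (MAIN, PC=2), enter IRQ0 at PC=0 (depth now 1)
Event 4 (EXEC): [IRQ0] PC=0: INC 1 -> ACC=1

Answer: IRQ0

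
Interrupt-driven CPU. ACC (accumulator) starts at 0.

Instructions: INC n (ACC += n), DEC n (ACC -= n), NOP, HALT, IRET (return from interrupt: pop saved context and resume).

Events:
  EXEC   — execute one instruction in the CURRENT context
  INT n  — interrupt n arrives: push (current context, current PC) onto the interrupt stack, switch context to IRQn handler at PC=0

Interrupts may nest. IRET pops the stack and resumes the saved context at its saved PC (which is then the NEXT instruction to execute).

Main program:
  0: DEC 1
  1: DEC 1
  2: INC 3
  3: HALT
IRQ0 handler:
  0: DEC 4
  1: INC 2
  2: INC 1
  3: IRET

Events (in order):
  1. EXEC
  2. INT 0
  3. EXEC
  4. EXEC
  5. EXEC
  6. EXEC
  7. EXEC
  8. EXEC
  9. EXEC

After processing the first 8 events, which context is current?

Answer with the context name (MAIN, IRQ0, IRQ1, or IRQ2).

Event 1 (EXEC): [MAIN] PC=0: DEC 1 -> ACC=-1
Event 2 (INT 0): INT 0 arrives: push (MAIN, PC=1), enter IRQ0 at PC=0 (depth now 1)
Event 3 (EXEC): [IRQ0] PC=0: DEC 4 -> ACC=-5
Event 4 (EXEC): [IRQ0] PC=1: INC 2 -> ACC=-3
Event 5 (EXEC): [IRQ0] PC=2: INC 1 -> ACC=-2
Event 6 (EXEC): [IRQ0] PC=3: IRET -> resume MAIN at PC=1 (depth now 0)
Event 7 (EXEC): [MAIN] PC=1: DEC 1 -> ACC=-3
Event 8 (EXEC): [MAIN] PC=2: INC 3 -> ACC=0

Answer: MAIN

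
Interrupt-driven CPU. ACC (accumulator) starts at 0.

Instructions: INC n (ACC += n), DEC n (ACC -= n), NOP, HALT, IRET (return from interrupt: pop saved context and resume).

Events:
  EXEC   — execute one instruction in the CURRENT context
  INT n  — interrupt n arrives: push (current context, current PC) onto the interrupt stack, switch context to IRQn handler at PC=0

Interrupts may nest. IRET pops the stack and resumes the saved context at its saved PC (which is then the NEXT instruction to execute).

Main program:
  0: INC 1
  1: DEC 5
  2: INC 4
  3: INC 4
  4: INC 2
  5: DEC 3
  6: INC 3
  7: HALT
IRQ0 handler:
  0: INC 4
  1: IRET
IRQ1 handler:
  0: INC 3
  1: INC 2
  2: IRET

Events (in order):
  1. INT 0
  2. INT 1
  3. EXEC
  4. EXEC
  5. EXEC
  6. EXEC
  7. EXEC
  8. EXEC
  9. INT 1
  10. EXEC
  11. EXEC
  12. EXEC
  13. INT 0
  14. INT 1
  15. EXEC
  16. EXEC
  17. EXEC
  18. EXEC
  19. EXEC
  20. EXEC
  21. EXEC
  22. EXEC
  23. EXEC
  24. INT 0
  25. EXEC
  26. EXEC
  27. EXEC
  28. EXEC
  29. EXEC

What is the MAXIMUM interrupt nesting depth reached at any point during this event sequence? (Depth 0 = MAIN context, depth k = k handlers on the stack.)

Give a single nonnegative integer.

Answer: 2

Derivation:
Event 1 (INT 0): INT 0 arrives: push (MAIN, PC=0), enter IRQ0 at PC=0 (depth now 1) [depth=1]
Event 2 (INT 1): INT 1 arrives: push (IRQ0, PC=0), enter IRQ1 at PC=0 (depth now 2) [depth=2]
Event 3 (EXEC): [IRQ1] PC=0: INC 3 -> ACC=3 [depth=2]
Event 4 (EXEC): [IRQ1] PC=1: INC 2 -> ACC=5 [depth=2]
Event 5 (EXEC): [IRQ1] PC=2: IRET -> resume IRQ0 at PC=0 (depth now 1) [depth=1]
Event 6 (EXEC): [IRQ0] PC=0: INC 4 -> ACC=9 [depth=1]
Event 7 (EXEC): [IRQ0] PC=1: IRET -> resume MAIN at PC=0 (depth now 0) [depth=0]
Event 8 (EXEC): [MAIN] PC=0: INC 1 -> ACC=10 [depth=0]
Event 9 (INT 1): INT 1 arrives: push (MAIN, PC=1), enter IRQ1 at PC=0 (depth now 1) [depth=1]
Event 10 (EXEC): [IRQ1] PC=0: INC 3 -> ACC=13 [depth=1]
Event 11 (EXEC): [IRQ1] PC=1: INC 2 -> ACC=15 [depth=1]
Event 12 (EXEC): [IRQ1] PC=2: IRET -> resume MAIN at PC=1 (depth now 0) [depth=0]
Event 13 (INT 0): INT 0 arrives: push (MAIN, PC=1), enter IRQ0 at PC=0 (depth now 1) [depth=1]
Event 14 (INT 1): INT 1 arrives: push (IRQ0, PC=0), enter IRQ1 at PC=0 (depth now 2) [depth=2]
Event 15 (EXEC): [IRQ1] PC=0: INC 3 -> ACC=18 [depth=2]
Event 16 (EXEC): [IRQ1] PC=1: INC 2 -> ACC=20 [depth=2]
Event 17 (EXEC): [IRQ1] PC=2: IRET -> resume IRQ0 at PC=0 (depth now 1) [depth=1]
Event 18 (EXEC): [IRQ0] PC=0: INC 4 -> ACC=24 [depth=1]
Event 19 (EXEC): [IRQ0] PC=1: IRET -> resume MAIN at PC=1 (depth now 0) [depth=0]
Event 20 (EXEC): [MAIN] PC=1: DEC 5 -> ACC=19 [depth=0]
Event 21 (EXEC): [MAIN] PC=2: INC 4 -> ACC=23 [depth=0]
Event 22 (EXEC): [MAIN] PC=3: INC 4 -> ACC=27 [depth=0]
Event 23 (EXEC): [MAIN] PC=4: INC 2 -> ACC=29 [depth=0]
Event 24 (INT 0): INT 0 arrives: push (MAIN, PC=5), enter IRQ0 at PC=0 (depth now 1) [depth=1]
Event 25 (EXEC): [IRQ0] PC=0: INC 4 -> ACC=33 [depth=1]
Event 26 (EXEC): [IRQ0] PC=1: IRET -> resume MAIN at PC=5 (depth now 0) [depth=0]
Event 27 (EXEC): [MAIN] PC=5: DEC 3 -> ACC=30 [depth=0]
Event 28 (EXEC): [MAIN] PC=6: INC 3 -> ACC=33 [depth=0]
Event 29 (EXEC): [MAIN] PC=7: HALT [depth=0]
Max depth observed: 2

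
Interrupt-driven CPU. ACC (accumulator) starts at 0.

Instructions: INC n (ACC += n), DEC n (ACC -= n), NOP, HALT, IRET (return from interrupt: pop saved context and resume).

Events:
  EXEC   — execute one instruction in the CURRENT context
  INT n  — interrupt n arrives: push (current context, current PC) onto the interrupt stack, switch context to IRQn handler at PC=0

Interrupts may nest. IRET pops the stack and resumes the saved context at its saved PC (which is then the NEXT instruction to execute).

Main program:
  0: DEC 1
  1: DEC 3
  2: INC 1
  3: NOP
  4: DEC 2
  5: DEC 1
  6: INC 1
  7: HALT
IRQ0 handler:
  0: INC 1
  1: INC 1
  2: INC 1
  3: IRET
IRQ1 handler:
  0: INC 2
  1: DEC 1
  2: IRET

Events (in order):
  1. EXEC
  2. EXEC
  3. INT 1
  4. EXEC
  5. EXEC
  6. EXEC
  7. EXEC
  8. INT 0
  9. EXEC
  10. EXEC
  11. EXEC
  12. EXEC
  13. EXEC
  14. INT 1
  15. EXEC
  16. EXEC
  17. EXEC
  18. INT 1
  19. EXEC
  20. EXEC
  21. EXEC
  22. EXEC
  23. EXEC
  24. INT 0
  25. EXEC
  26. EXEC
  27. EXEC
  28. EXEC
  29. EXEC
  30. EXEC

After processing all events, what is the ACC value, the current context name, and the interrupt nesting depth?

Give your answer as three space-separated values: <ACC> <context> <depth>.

Event 1 (EXEC): [MAIN] PC=0: DEC 1 -> ACC=-1
Event 2 (EXEC): [MAIN] PC=1: DEC 3 -> ACC=-4
Event 3 (INT 1): INT 1 arrives: push (MAIN, PC=2), enter IRQ1 at PC=0 (depth now 1)
Event 4 (EXEC): [IRQ1] PC=0: INC 2 -> ACC=-2
Event 5 (EXEC): [IRQ1] PC=1: DEC 1 -> ACC=-3
Event 6 (EXEC): [IRQ1] PC=2: IRET -> resume MAIN at PC=2 (depth now 0)
Event 7 (EXEC): [MAIN] PC=2: INC 1 -> ACC=-2
Event 8 (INT 0): INT 0 arrives: push (MAIN, PC=3), enter IRQ0 at PC=0 (depth now 1)
Event 9 (EXEC): [IRQ0] PC=0: INC 1 -> ACC=-1
Event 10 (EXEC): [IRQ0] PC=1: INC 1 -> ACC=0
Event 11 (EXEC): [IRQ0] PC=2: INC 1 -> ACC=1
Event 12 (EXEC): [IRQ0] PC=3: IRET -> resume MAIN at PC=3 (depth now 0)
Event 13 (EXEC): [MAIN] PC=3: NOP
Event 14 (INT 1): INT 1 arrives: push (MAIN, PC=4), enter IRQ1 at PC=0 (depth now 1)
Event 15 (EXEC): [IRQ1] PC=0: INC 2 -> ACC=3
Event 16 (EXEC): [IRQ1] PC=1: DEC 1 -> ACC=2
Event 17 (EXEC): [IRQ1] PC=2: IRET -> resume MAIN at PC=4 (depth now 0)
Event 18 (INT 1): INT 1 arrives: push (MAIN, PC=4), enter IRQ1 at PC=0 (depth now 1)
Event 19 (EXEC): [IRQ1] PC=0: INC 2 -> ACC=4
Event 20 (EXEC): [IRQ1] PC=1: DEC 1 -> ACC=3
Event 21 (EXEC): [IRQ1] PC=2: IRET -> resume MAIN at PC=4 (depth now 0)
Event 22 (EXEC): [MAIN] PC=4: DEC 2 -> ACC=1
Event 23 (EXEC): [MAIN] PC=5: DEC 1 -> ACC=0
Event 24 (INT 0): INT 0 arrives: push (MAIN, PC=6), enter IRQ0 at PC=0 (depth now 1)
Event 25 (EXEC): [IRQ0] PC=0: INC 1 -> ACC=1
Event 26 (EXEC): [IRQ0] PC=1: INC 1 -> ACC=2
Event 27 (EXEC): [IRQ0] PC=2: INC 1 -> ACC=3
Event 28 (EXEC): [IRQ0] PC=3: IRET -> resume MAIN at PC=6 (depth now 0)
Event 29 (EXEC): [MAIN] PC=6: INC 1 -> ACC=4
Event 30 (EXEC): [MAIN] PC=7: HALT

Answer: 4 MAIN 0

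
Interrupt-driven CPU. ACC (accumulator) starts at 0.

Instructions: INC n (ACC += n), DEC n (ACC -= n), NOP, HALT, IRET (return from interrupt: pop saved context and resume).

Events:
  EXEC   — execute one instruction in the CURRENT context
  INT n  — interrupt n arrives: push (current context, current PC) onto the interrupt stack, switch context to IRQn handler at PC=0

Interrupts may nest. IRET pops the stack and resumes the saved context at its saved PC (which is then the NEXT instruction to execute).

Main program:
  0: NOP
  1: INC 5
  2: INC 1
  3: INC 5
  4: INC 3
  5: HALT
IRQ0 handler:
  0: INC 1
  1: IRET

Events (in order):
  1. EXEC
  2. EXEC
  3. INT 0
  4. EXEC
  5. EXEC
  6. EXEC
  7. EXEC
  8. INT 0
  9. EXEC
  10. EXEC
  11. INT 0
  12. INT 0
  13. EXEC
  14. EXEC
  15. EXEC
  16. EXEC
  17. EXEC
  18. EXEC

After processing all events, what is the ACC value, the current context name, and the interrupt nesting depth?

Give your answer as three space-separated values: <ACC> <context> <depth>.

Event 1 (EXEC): [MAIN] PC=0: NOP
Event 2 (EXEC): [MAIN] PC=1: INC 5 -> ACC=5
Event 3 (INT 0): INT 0 arrives: push (MAIN, PC=2), enter IRQ0 at PC=0 (depth now 1)
Event 4 (EXEC): [IRQ0] PC=0: INC 1 -> ACC=6
Event 5 (EXEC): [IRQ0] PC=1: IRET -> resume MAIN at PC=2 (depth now 0)
Event 6 (EXEC): [MAIN] PC=2: INC 1 -> ACC=7
Event 7 (EXEC): [MAIN] PC=3: INC 5 -> ACC=12
Event 8 (INT 0): INT 0 arrives: push (MAIN, PC=4), enter IRQ0 at PC=0 (depth now 1)
Event 9 (EXEC): [IRQ0] PC=0: INC 1 -> ACC=13
Event 10 (EXEC): [IRQ0] PC=1: IRET -> resume MAIN at PC=4 (depth now 0)
Event 11 (INT 0): INT 0 arrives: push (MAIN, PC=4), enter IRQ0 at PC=0 (depth now 1)
Event 12 (INT 0): INT 0 arrives: push (IRQ0, PC=0), enter IRQ0 at PC=0 (depth now 2)
Event 13 (EXEC): [IRQ0] PC=0: INC 1 -> ACC=14
Event 14 (EXEC): [IRQ0] PC=1: IRET -> resume IRQ0 at PC=0 (depth now 1)
Event 15 (EXEC): [IRQ0] PC=0: INC 1 -> ACC=15
Event 16 (EXEC): [IRQ0] PC=1: IRET -> resume MAIN at PC=4 (depth now 0)
Event 17 (EXEC): [MAIN] PC=4: INC 3 -> ACC=18
Event 18 (EXEC): [MAIN] PC=5: HALT

Answer: 18 MAIN 0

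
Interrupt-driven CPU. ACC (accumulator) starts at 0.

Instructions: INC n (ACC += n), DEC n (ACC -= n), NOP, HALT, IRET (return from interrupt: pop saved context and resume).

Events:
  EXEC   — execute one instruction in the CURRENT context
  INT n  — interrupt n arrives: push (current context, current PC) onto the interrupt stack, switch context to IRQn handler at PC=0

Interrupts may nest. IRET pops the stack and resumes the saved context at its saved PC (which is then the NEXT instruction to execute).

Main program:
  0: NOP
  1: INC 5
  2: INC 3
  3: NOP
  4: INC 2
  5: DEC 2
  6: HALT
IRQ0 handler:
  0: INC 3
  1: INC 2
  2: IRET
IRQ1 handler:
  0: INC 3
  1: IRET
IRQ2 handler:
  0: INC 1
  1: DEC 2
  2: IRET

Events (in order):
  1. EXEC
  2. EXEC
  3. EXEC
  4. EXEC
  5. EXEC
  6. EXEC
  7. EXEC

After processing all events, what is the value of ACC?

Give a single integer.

Event 1 (EXEC): [MAIN] PC=0: NOP
Event 2 (EXEC): [MAIN] PC=1: INC 5 -> ACC=5
Event 3 (EXEC): [MAIN] PC=2: INC 3 -> ACC=8
Event 4 (EXEC): [MAIN] PC=3: NOP
Event 5 (EXEC): [MAIN] PC=4: INC 2 -> ACC=10
Event 6 (EXEC): [MAIN] PC=5: DEC 2 -> ACC=8
Event 7 (EXEC): [MAIN] PC=6: HALT

Answer: 8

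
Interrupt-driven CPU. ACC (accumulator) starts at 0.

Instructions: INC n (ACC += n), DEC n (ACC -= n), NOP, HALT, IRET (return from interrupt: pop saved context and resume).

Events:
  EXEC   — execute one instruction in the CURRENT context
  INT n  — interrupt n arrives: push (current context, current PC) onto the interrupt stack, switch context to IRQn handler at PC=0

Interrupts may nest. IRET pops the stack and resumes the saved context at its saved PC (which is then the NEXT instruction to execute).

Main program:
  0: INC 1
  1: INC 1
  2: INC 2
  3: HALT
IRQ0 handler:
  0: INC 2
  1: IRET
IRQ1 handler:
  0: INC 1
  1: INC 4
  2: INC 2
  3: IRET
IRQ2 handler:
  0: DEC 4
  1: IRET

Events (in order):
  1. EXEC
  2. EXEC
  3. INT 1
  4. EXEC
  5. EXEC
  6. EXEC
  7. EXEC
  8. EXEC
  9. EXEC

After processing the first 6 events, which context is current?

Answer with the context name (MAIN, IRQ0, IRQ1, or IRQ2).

Event 1 (EXEC): [MAIN] PC=0: INC 1 -> ACC=1
Event 2 (EXEC): [MAIN] PC=1: INC 1 -> ACC=2
Event 3 (INT 1): INT 1 arrives: push (MAIN, PC=2), enter IRQ1 at PC=0 (depth now 1)
Event 4 (EXEC): [IRQ1] PC=0: INC 1 -> ACC=3
Event 5 (EXEC): [IRQ1] PC=1: INC 4 -> ACC=7
Event 6 (EXEC): [IRQ1] PC=2: INC 2 -> ACC=9

Answer: IRQ1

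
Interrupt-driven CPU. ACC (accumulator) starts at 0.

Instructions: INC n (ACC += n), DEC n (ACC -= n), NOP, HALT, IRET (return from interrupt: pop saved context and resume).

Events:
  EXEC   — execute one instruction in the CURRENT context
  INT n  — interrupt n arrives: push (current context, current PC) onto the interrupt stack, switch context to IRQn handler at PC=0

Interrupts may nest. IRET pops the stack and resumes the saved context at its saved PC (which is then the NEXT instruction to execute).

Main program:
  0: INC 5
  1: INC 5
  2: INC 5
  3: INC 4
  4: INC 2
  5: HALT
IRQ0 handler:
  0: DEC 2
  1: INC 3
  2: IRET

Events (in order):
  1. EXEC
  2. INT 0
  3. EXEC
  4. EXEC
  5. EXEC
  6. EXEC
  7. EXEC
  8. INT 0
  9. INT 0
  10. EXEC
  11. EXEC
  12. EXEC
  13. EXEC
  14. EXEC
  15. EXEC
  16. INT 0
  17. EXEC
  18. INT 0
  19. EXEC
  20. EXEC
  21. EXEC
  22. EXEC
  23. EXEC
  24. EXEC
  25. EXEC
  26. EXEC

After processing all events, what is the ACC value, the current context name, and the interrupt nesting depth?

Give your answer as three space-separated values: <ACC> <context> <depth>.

Event 1 (EXEC): [MAIN] PC=0: INC 5 -> ACC=5
Event 2 (INT 0): INT 0 arrives: push (MAIN, PC=1), enter IRQ0 at PC=0 (depth now 1)
Event 3 (EXEC): [IRQ0] PC=0: DEC 2 -> ACC=3
Event 4 (EXEC): [IRQ0] PC=1: INC 3 -> ACC=6
Event 5 (EXEC): [IRQ0] PC=2: IRET -> resume MAIN at PC=1 (depth now 0)
Event 6 (EXEC): [MAIN] PC=1: INC 5 -> ACC=11
Event 7 (EXEC): [MAIN] PC=2: INC 5 -> ACC=16
Event 8 (INT 0): INT 0 arrives: push (MAIN, PC=3), enter IRQ0 at PC=0 (depth now 1)
Event 9 (INT 0): INT 0 arrives: push (IRQ0, PC=0), enter IRQ0 at PC=0 (depth now 2)
Event 10 (EXEC): [IRQ0] PC=0: DEC 2 -> ACC=14
Event 11 (EXEC): [IRQ0] PC=1: INC 3 -> ACC=17
Event 12 (EXEC): [IRQ0] PC=2: IRET -> resume IRQ0 at PC=0 (depth now 1)
Event 13 (EXEC): [IRQ0] PC=0: DEC 2 -> ACC=15
Event 14 (EXEC): [IRQ0] PC=1: INC 3 -> ACC=18
Event 15 (EXEC): [IRQ0] PC=2: IRET -> resume MAIN at PC=3 (depth now 0)
Event 16 (INT 0): INT 0 arrives: push (MAIN, PC=3), enter IRQ0 at PC=0 (depth now 1)
Event 17 (EXEC): [IRQ0] PC=0: DEC 2 -> ACC=16
Event 18 (INT 0): INT 0 arrives: push (IRQ0, PC=1), enter IRQ0 at PC=0 (depth now 2)
Event 19 (EXEC): [IRQ0] PC=0: DEC 2 -> ACC=14
Event 20 (EXEC): [IRQ0] PC=1: INC 3 -> ACC=17
Event 21 (EXEC): [IRQ0] PC=2: IRET -> resume IRQ0 at PC=1 (depth now 1)
Event 22 (EXEC): [IRQ0] PC=1: INC 3 -> ACC=20
Event 23 (EXEC): [IRQ0] PC=2: IRET -> resume MAIN at PC=3 (depth now 0)
Event 24 (EXEC): [MAIN] PC=3: INC 4 -> ACC=24
Event 25 (EXEC): [MAIN] PC=4: INC 2 -> ACC=26
Event 26 (EXEC): [MAIN] PC=5: HALT

Answer: 26 MAIN 0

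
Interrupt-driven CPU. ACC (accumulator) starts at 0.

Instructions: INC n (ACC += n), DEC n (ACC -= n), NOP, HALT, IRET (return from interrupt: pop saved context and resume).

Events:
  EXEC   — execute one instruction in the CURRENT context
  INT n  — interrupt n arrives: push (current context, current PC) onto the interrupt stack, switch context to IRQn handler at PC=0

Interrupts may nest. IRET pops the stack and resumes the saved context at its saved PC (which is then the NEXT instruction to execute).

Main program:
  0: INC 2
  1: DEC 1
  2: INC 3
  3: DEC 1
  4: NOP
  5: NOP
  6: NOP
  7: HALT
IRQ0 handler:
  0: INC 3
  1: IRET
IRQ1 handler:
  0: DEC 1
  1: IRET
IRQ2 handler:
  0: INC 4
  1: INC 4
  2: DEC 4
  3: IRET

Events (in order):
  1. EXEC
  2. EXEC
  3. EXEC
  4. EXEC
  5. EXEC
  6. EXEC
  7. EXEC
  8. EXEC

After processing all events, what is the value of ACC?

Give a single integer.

Answer: 3

Derivation:
Event 1 (EXEC): [MAIN] PC=0: INC 2 -> ACC=2
Event 2 (EXEC): [MAIN] PC=1: DEC 1 -> ACC=1
Event 3 (EXEC): [MAIN] PC=2: INC 3 -> ACC=4
Event 4 (EXEC): [MAIN] PC=3: DEC 1 -> ACC=3
Event 5 (EXEC): [MAIN] PC=4: NOP
Event 6 (EXEC): [MAIN] PC=5: NOP
Event 7 (EXEC): [MAIN] PC=6: NOP
Event 8 (EXEC): [MAIN] PC=7: HALT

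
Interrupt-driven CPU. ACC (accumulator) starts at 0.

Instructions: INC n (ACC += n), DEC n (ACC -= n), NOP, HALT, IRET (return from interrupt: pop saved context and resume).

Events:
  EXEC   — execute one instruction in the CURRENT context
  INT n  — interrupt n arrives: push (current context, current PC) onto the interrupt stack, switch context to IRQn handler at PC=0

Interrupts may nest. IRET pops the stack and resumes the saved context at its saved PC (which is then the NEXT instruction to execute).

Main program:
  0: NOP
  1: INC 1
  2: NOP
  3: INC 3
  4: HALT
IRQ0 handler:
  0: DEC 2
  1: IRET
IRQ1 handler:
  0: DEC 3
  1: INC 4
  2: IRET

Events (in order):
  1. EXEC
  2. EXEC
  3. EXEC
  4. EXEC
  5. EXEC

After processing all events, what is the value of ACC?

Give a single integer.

Event 1 (EXEC): [MAIN] PC=0: NOP
Event 2 (EXEC): [MAIN] PC=1: INC 1 -> ACC=1
Event 3 (EXEC): [MAIN] PC=2: NOP
Event 4 (EXEC): [MAIN] PC=3: INC 3 -> ACC=4
Event 5 (EXEC): [MAIN] PC=4: HALT

Answer: 4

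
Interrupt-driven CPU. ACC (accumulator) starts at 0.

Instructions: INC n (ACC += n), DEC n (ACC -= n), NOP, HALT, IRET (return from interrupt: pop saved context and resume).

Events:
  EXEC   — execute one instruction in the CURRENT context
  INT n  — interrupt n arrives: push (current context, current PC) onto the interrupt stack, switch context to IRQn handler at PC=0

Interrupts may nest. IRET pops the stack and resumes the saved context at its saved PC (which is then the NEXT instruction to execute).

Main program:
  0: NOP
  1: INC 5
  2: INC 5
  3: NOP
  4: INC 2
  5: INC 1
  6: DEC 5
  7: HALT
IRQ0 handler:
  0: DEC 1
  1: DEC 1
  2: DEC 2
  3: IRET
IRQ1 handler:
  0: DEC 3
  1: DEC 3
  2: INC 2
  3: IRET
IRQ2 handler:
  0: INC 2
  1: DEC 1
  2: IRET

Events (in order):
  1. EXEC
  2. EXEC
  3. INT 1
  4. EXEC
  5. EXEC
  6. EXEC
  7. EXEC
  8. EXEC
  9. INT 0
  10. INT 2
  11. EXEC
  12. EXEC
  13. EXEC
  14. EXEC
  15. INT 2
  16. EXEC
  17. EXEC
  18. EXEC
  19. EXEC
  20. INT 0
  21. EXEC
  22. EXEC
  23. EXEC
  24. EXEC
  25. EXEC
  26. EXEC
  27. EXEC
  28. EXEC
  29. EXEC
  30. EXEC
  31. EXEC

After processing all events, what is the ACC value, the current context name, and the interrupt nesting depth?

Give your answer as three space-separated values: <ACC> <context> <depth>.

Event 1 (EXEC): [MAIN] PC=0: NOP
Event 2 (EXEC): [MAIN] PC=1: INC 5 -> ACC=5
Event 3 (INT 1): INT 1 arrives: push (MAIN, PC=2), enter IRQ1 at PC=0 (depth now 1)
Event 4 (EXEC): [IRQ1] PC=0: DEC 3 -> ACC=2
Event 5 (EXEC): [IRQ1] PC=1: DEC 3 -> ACC=-1
Event 6 (EXEC): [IRQ1] PC=2: INC 2 -> ACC=1
Event 7 (EXEC): [IRQ1] PC=3: IRET -> resume MAIN at PC=2 (depth now 0)
Event 8 (EXEC): [MAIN] PC=2: INC 5 -> ACC=6
Event 9 (INT 0): INT 0 arrives: push (MAIN, PC=3), enter IRQ0 at PC=0 (depth now 1)
Event 10 (INT 2): INT 2 arrives: push (IRQ0, PC=0), enter IRQ2 at PC=0 (depth now 2)
Event 11 (EXEC): [IRQ2] PC=0: INC 2 -> ACC=8
Event 12 (EXEC): [IRQ2] PC=1: DEC 1 -> ACC=7
Event 13 (EXEC): [IRQ2] PC=2: IRET -> resume IRQ0 at PC=0 (depth now 1)
Event 14 (EXEC): [IRQ0] PC=0: DEC 1 -> ACC=6
Event 15 (INT 2): INT 2 arrives: push (IRQ0, PC=1), enter IRQ2 at PC=0 (depth now 2)
Event 16 (EXEC): [IRQ2] PC=0: INC 2 -> ACC=8
Event 17 (EXEC): [IRQ2] PC=1: DEC 1 -> ACC=7
Event 18 (EXEC): [IRQ2] PC=2: IRET -> resume IRQ0 at PC=1 (depth now 1)
Event 19 (EXEC): [IRQ0] PC=1: DEC 1 -> ACC=6
Event 20 (INT 0): INT 0 arrives: push (IRQ0, PC=2), enter IRQ0 at PC=0 (depth now 2)
Event 21 (EXEC): [IRQ0] PC=0: DEC 1 -> ACC=5
Event 22 (EXEC): [IRQ0] PC=1: DEC 1 -> ACC=4
Event 23 (EXEC): [IRQ0] PC=2: DEC 2 -> ACC=2
Event 24 (EXEC): [IRQ0] PC=3: IRET -> resume IRQ0 at PC=2 (depth now 1)
Event 25 (EXEC): [IRQ0] PC=2: DEC 2 -> ACC=0
Event 26 (EXEC): [IRQ0] PC=3: IRET -> resume MAIN at PC=3 (depth now 0)
Event 27 (EXEC): [MAIN] PC=3: NOP
Event 28 (EXEC): [MAIN] PC=4: INC 2 -> ACC=2
Event 29 (EXEC): [MAIN] PC=5: INC 1 -> ACC=3
Event 30 (EXEC): [MAIN] PC=6: DEC 5 -> ACC=-2
Event 31 (EXEC): [MAIN] PC=7: HALT

Answer: -2 MAIN 0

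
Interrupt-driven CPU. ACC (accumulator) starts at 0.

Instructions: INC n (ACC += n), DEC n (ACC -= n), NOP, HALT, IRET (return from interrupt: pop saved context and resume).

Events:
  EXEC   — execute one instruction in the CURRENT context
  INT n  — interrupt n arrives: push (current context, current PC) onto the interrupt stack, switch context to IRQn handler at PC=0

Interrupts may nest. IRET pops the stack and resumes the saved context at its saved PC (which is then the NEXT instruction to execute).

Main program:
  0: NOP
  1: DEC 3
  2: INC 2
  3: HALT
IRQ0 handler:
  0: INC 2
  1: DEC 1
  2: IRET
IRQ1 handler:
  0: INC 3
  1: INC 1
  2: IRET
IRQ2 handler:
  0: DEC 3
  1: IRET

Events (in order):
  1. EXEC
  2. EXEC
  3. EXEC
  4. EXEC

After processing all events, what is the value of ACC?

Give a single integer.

Event 1 (EXEC): [MAIN] PC=0: NOP
Event 2 (EXEC): [MAIN] PC=1: DEC 3 -> ACC=-3
Event 3 (EXEC): [MAIN] PC=2: INC 2 -> ACC=-1
Event 4 (EXEC): [MAIN] PC=3: HALT

Answer: -1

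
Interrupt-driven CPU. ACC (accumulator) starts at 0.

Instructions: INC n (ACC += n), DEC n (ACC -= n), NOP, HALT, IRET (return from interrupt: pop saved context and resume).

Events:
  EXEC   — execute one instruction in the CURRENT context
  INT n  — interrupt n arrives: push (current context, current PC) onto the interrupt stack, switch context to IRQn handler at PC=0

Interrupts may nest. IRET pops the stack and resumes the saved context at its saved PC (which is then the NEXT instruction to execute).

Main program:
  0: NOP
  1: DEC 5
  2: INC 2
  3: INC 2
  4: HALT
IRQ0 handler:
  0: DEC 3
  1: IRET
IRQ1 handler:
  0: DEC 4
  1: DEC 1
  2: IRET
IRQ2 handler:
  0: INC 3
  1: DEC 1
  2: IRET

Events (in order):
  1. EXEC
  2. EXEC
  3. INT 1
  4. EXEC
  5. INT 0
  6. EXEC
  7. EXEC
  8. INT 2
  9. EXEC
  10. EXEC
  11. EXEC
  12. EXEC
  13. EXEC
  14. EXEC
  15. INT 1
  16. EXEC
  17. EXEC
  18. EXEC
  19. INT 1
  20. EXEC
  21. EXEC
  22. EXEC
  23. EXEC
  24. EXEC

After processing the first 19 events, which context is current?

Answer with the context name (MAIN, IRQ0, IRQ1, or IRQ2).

Answer: IRQ1

Derivation:
Event 1 (EXEC): [MAIN] PC=0: NOP
Event 2 (EXEC): [MAIN] PC=1: DEC 5 -> ACC=-5
Event 3 (INT 1): INT 1 arrives: push (MAIN, PC=2), enter IRQ1 at PC=0 (depth now 1)
Event 4 (EXEC): [IRQ1] PC=0: DEC 4 -> ACC=-9
Event 5 (INT 0): INT 0 arrives: push (IRQ1, PC=1), enter IRQ0 at PC=0 (depth now 2)
Event 6 (EXEC): [IRQ0] PC=0: DEC 3 -> ACC=-12
Event 7 (EXEC): [IRQ0] PC=1: IRET -> resume IRQ1 at PC=1 (depth now 1)
Event 8 (INT 2): INT 2 arrives: push (IRQ1, PC=1), enter IRQ2 at PC=0 (depth now 2)
Event 9 (EXEC): [IRQ2] PC=0: INC 3 -> ACC=-9
Event 10 (EXEC): [IRQ2] PC=1: DEC 1 -> ACC=-10
Event 11 (EXEC): [IRQ2] PC=2: IRET -> resume IRQ1 at PC=1 (depth now 1)
Event 12 (EXEC): [IRQ1] PC=1: DEC 1 -> ACC=-11
Event 13 (EXEC): [IRQ1] PC=2: IRET -> resume MAIN at PC=2 (depth now 0)
Event 14 (EXEC): [MAIN] PC=2: INC 2 -> ACC=-9
Event 15 (INT 1): INT 1 arrives: push (MAIN, PC=3), enter IRQ1 at PC=0 (depth now 1)
Event 16 (EXEC): [IRQ1] PC=0: DEC 4 -> ACC=-13
Event 17 (EXEC): [IRQ1] PC=1: DEC 1 -> ACC=-14
Event 18 (EXEC): [IRQ1] PC=2: IRET -> resume MAIN at PC=3 (depth now 0)
Event 19 (INT 1): INT 1 arrives: push (MAIN, PC=3), enter IRQ1 at PC=0 (depth now 1)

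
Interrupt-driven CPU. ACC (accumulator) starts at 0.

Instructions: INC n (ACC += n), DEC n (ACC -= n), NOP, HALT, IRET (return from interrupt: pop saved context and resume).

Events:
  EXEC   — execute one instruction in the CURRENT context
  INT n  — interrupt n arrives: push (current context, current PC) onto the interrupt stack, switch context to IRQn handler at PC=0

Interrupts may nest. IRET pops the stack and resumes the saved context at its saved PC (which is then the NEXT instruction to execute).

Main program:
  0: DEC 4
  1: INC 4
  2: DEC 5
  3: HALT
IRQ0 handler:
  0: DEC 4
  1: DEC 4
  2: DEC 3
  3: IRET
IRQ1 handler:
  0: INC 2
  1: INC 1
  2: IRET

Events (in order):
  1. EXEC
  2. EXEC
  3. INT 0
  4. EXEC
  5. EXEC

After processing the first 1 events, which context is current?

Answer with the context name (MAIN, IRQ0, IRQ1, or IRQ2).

Event 1 (EXEC): [MAIN] PC=0: DEC 4 -> ACC=-4

Answer: MAIN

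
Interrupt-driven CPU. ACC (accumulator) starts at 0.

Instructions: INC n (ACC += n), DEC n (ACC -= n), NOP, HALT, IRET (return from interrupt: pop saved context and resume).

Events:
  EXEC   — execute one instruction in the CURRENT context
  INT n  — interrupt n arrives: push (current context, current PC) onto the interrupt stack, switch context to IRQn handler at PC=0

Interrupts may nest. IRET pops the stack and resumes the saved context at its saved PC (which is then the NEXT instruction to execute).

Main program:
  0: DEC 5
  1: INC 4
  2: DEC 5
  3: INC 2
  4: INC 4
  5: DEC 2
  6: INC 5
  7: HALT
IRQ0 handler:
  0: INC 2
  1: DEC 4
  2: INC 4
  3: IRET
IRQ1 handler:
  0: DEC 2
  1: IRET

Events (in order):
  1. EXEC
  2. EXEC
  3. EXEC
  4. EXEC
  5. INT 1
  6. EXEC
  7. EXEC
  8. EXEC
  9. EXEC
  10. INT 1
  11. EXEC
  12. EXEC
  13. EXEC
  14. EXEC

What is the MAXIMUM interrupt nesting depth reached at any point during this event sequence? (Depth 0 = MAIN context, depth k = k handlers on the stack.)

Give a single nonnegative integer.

Event 1 (EXEC): [MAIN] PC=0: DEC 5 -> ACC=-5 [depth=0]
Event 2 (EXEC): [MAIN] PC=1: INC 4 -> ACC=-1 [depth=0]
Event 3 (EXEC): [MAIN] PC=2: DEC 5 -> ACC=-6 [depth=0]
Event 4 (EXEC): [MAIN] PC=3: INC 2 -> ACC=-4 [depth=0]
Event 5 (INT 1): INT 1 arrives: push (MAIN, PC=4), enter IRQ1 at PC=0 (depth now 1) [depth=1]
Event 6 (EXEC): [IRQ1] PC=0: DEC 2 -> ACC=-6 [depth=1]
Event 7 (EXEC): [IRQ1] PC=1: IRET -> resume MAIN at PC=4 (depth now 0) [depth=0]
Event 8 (EXEC): [MAIN] PC=4: INC 4 -> ACC=-2 [depth=0]
Event 9 (EXEC): [MAIN] PC=5: DEC 2 -> ACC=-4 [depth=0]
Event 10 (INT 1): INT 1 arrives: push (MAIN, PC=6), enter IRQ1 at PC=0 (depth now 1) [depth=1]
Event 11 (EXEC): [IRQ1] PC=0: DEC 2 -> ACC=-6 [depth=1]
Event 12 (EXEC): [IRQ1] PC=1: IRET -> resume MAIN at PC=6 (depth now 0) [depth=0]
Event 13 (EXEC): [MAIN] PC=6: INC 5 -> ACC=-1 [depth=0]
Event 14 (EXEC): [MAIN] PC=7: HALT [depth=0]
Max depth observed: 1

Answer: 1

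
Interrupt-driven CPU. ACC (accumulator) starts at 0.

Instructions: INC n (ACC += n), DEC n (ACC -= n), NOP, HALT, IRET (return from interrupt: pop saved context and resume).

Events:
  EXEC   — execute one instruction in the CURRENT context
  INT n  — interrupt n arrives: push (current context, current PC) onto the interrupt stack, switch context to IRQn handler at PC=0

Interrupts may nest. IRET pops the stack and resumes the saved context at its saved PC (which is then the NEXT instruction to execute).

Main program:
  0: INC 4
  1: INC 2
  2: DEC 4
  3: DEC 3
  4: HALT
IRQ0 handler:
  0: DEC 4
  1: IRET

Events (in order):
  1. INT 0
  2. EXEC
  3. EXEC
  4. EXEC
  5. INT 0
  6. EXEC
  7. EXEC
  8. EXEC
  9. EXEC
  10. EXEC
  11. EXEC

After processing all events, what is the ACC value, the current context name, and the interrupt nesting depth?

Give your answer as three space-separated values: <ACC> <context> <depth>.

Event 1 (INT 0): INT 0 arrives: push (MAIN, PC=0), enter IRQ0 at PC=0 (depth now 1)
Event 2 (EXEC): [IRQ0] PC=0: DEC 4 -> ACC=-4
Event 3 (EXEC): [IRQ0] PC=1: IRET -> resume MAIN at PC=0 (depth now 0)
Event 4 (EXEC): [MAIN] PC=0: INC 4 -> ACC=0
Event 5 (INT 0): INT 0 arrives: push (MAIN, PC=1), enter IRQ0 at PC=0 (depth now 1)
Event 6 (EXEC): [IRQ0] PC=0: DEC 4 -> ACC=-4
Event 7 (EXEC): [IRQ0] PC=1: IRET -> resume MAIN at PC=1 (depth now 0)
Event 8 (EXEC): [MAIN] PC=1: INC 2 -> ACC=-2
Event 9 (EXEC): [MAIN] PC=2: DEC 4 -> ACC=-6
Event 10 (EXEC): [MAIN] PC=3: DEC 3 -> ACC=-9
Event 11 (EXEC): [MAIN] PC=4: HALT

Answer: -9 MAIN 0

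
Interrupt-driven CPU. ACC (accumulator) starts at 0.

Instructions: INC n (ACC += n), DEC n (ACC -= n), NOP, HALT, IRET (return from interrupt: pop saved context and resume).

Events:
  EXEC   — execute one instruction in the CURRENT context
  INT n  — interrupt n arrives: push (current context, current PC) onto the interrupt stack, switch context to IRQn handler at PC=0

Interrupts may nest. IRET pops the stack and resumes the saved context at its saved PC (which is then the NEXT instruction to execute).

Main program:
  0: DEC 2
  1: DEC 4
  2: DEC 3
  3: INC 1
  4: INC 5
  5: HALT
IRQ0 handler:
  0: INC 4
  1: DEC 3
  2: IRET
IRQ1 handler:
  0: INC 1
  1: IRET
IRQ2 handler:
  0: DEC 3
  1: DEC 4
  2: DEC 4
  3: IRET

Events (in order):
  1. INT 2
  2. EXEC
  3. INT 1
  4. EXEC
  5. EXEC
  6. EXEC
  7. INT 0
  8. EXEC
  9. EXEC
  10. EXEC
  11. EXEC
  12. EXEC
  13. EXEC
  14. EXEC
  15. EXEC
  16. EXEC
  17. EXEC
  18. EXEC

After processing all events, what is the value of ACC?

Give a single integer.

Answer: -12

Derivation:
Event 1 (INT 2): INT 2 arrives: push (MAIN, PC=0), enter IRQ2 at PC=0 (depth now 1)
Event 2 (EXEC): [IRQ2] PC=0: DEC 3 -> ACC=-3
Event 3 (INT 1): INT 1 arrives: push (IRQ2, PC=1), enter IRQ1 at PC=0 (depth now 2)
Event 4 (EXEC): [IRQ1] PC=0: INC 1 -> ACC=-2
Event 5 (EXEC): [IRQ1] PC=1: IRET -> resume IRQ2 at PC=1 (depth now 1)
Event 6 (EXEC): [IRQ2] PC=1: DEC 4 -> ACC=-6
Event 7 (INT 0): INT 0 arrives: push (IRQ2, PC=2), enter IRQ0 at PC=0 (depth now 2)
Event 8 (EXEC): [IRQ0] PC=0: INC 4 -> ACC=-2
Event 9 (EXEC): [IRQ0] PC=1: DEC 3 -> ACC=-5
Event 10 (EXEC): [IRQ0] PC=2: IRET -> resume IRQ2 at PC=2 (depth now 1)
Event 11 (EXEC): [IRQ2] PC=2: DEC 4 -> ACC=-9
Event 12 (EXEC): [IRQ2] PC=3: IRET -> resume MAIN at PC=0 (depth now 0)
Event 13 (EXEC): [MAIN] PC=0: DEC 2 -> ACC=-11
Event 14 (EXEC): [MAIN] PC=1: DEC 4 -> ACC=-15
Event 15 (EXEC): [MAIN] PC=2: DEC 3 -> ACC=-18
Event 16 (EXEC): [MAIN] PC=3: INC 1 -> ACC=-17
Event 17 (EXEC): [MAIN] PC=4: INC 5 -> ACC=-12
Event 18 (EXEC): [MAIN] PC=5: HALT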